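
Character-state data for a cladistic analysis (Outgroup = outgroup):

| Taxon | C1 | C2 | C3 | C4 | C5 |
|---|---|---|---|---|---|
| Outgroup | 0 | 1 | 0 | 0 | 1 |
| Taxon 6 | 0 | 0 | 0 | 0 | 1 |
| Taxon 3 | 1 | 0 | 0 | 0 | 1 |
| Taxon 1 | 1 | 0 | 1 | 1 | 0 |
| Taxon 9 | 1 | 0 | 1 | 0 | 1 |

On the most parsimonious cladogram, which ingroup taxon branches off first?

Character polarity is set by the outgroup: the derived state is whichever differs from the outgroup's state, so for C2, C5 the derived state is '0', and for the remaining characters it is '1'.
C1: derived state '1' in Taxon 1, Taxon 3, and Taxon 9 only — synapomorphy for {Taxon 1, Taxon 3, Taxon 9}.
All ingroup taxa share the derived state '0' for C2; it defines the ingroup but does not resolve relationships within it.
Only Taxon 1 and Taxon 9 show the derived state '1' for C3, supporting them as a clade.
C4: derived state '1' in Taxon 1 only — an autapomorphy, so it tells us nothing about relationships among taxa.
C5 (derived state '0') is unique to Taxon 1 (autapomorphy; uninformative for grouping).
Most parsimonious ingroup topology: (Taxon 6,(Taxon 3,(Taxon 1,Taxon 9))).
Taxon 6 is sister to the clade containing all other ingroup taxa, so it is the earliest-diverging (most basal) ingroup lineage.

Taxon 6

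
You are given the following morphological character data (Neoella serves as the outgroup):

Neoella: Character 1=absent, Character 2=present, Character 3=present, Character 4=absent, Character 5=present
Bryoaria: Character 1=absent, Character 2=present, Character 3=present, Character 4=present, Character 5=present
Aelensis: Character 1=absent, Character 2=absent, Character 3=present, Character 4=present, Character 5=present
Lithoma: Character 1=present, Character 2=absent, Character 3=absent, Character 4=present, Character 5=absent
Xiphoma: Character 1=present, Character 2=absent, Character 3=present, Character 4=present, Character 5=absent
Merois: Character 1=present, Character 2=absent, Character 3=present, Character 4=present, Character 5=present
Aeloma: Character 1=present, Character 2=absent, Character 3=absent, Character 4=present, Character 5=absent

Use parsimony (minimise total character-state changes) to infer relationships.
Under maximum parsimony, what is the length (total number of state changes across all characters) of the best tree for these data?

Character polarity is set by the outgroup: the derived state is whichever differs from the outgroup's state, so for Character 2, Character 3, Character 5 the derived state is 'absent', and for the remaining characters it is 'present'.
Character 1: derived state 'present' in Aeloma, Lithoma, Merois, and Xiphoma only — synapomorphy for {Aeloma, Lithoma, Merois, Xiphoma}.
Character 2: derived state 'absent' in Aelensis, Aeloma, Lithoma, Merois, and Xiphoma only — synapomorphy for {Aelensis, Aeloma, Lithoma, Merois, Xiphoma}.
Character 3: derived state 'absent' in Aeloma and Lithoma only — synapomorphy for {Aeloma, Lithoma}.
Character 4 (derived state 'present') is shared by all ingroup taxa — unites the whole ingroup.
Only Aeloma, Lithoma, and Xiphoma show the derived state 'absent' for Character 5, supporting them as a clade.
Most parsimonious ingroup topology: (Bryoaria,(Aelensis,(((Lithoma,Aeloma),Xiphoma),Merois))).
Changes per character on this tree: Character 1: 1; Character 2: 1; Character 3: 1; Character 4: 1; Character 5: 1.
Total = 5.

5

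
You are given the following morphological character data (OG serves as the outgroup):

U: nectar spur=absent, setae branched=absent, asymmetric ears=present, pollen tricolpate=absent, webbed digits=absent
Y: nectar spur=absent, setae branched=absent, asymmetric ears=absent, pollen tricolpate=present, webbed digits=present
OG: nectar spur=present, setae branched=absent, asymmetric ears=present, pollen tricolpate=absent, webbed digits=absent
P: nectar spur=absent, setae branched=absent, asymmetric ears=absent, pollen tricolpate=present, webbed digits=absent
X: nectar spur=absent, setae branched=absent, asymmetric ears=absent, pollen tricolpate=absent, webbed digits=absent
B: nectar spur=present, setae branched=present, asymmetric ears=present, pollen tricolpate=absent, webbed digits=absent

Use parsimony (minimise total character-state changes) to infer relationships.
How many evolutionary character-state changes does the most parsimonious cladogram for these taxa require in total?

5

Character polarity is set by the outgroup: the derived state is whichever differs from the outgroup's state, so for nectar spur, asymmetric ears the derived state is 'absent', and for the remaining characters it is 'present'.
nectar spur (derived state 'absent') is shared by P, U, X, and Y — a synapomorphy uniting that clade.
setae branched (derived state 'present') is unique to B (autapomorphy; uninformative for grouping).
Only P, X, and Y show the derived state 'absent' for asymmetric ears, supporting them as a clade.
pollen tricolpate (derived state 'present') is shared by P and Y — a synapomorphy uniting that clade.
webbed digits (derived state 'present') is unique to Y (autapomorphy; uninformative for grouping).
Most parsimonious ingroup topology: (((X,(P,Y)),U),B).
Changes per character on this tree: nectar spur: 1; setae branched: 1; asymmetric ears: 1; pollen tricolpate: 1; webbed digits: 1.
Total = 5.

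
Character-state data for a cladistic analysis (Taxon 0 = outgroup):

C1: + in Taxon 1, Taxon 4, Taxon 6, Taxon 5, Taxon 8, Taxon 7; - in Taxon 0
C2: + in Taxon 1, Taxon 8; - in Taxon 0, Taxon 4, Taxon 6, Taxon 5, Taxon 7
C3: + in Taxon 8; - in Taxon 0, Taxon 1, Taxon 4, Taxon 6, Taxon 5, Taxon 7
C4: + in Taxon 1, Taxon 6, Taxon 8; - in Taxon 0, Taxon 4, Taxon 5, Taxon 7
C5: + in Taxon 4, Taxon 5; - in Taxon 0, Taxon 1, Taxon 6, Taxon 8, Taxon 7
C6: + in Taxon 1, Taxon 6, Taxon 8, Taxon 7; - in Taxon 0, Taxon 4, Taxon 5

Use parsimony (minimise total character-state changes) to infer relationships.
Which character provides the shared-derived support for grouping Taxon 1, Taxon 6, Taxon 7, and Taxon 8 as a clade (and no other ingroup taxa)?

C6

The outgroup has state '-' for every character, so '+' is the derived state throughout.
All ingroup taxa share the derived state '+' for C1; it defines the ingroup but does not resolve relationships within it.
C2: derived state '+' in Taxon 1 and Taxon 8 only — synapomorphy for {Taxon 1, Taxon 8}.
C3 (derived state '+') is unique to Taxon 8 (autapomorphy; uninformative for grouping).
C4: derived state '+' in Taxon 1, Taxon 6, and Taxon 8 only — synapomorphy for {Taxon 1, Taxon 6, Taxon 8}.
Only Taxon 4 and Taxon 5 show the derived state '+' for C5, supporting them as a clade.
C6 (derived state '+') is shared by Taxon 1, Taxon 6, Taxon 7, and Taxon 8 — a synapomorphy uniting that clade.
Most parsimonious ingroup topology: ((((Taxon 1,Taxon 8),Taxon 6),Taxon 7),(Taxon 4,Taxon 5)).
The clade {Taxon 1, Taxon 6, Taxon 7, Taxon 8} is supported by C6: its derived state '+' occurs in exactly those taxa and in no other taxon (including the outgroup).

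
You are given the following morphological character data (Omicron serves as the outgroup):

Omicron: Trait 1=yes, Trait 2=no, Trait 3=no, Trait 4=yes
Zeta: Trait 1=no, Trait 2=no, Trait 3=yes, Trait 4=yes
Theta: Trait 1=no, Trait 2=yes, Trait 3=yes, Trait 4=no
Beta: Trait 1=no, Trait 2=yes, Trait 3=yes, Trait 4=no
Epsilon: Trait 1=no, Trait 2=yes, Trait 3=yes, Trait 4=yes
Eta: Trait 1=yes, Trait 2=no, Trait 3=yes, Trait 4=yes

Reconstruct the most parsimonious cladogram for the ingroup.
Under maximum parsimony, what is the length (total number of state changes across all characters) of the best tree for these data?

Character polarity is set by the outgroup: the derived state is whichever differs from the outgroup's state, so for Trait 1, Trait 4 the derived state is 'no', and for the remaining characters it is 'yes'.
Trait 1: derived state 'no' in Beta, Epsilon, Theta, and Zeta only — synapomorphy for {Beta, Epsilon, Theta, Zeta}.
Trait 2: derived state 'yes' in Beta, Epsilon, and Theta only — synapomorphy for {Beta, Epsilon, Theta}.
Trait 3 (derived state 'yes') is shared by all ingroup taxa — unites the whole ingroup.
Trait 4: derived state 'no' in Beta and Theta only — synapomorphy for {Beta, Theta}.
Most parsimonious ingroup topology: ((Zeta,((Theta,Beta),Epsilon)),Eta).
Changes per character on this tree: Trait 1: 1; Trait 2: 1; Trait 3: 1; Trait 4: 1.
Total = 4.

4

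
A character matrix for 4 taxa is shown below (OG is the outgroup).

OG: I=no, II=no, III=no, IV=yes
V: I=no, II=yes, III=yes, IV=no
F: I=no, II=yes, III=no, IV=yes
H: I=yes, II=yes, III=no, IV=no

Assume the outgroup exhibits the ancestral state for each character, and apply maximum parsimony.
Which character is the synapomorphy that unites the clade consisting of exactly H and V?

IV

Character polarity is set by the outgroup: the derived state is whichever differs from the outgroup's state, so for IV the derived state is 'no', and for the remaining characters it is 'yes'.
I (derived state 'yes') is unique to H (autapomorphy; uninformative for grouping).
II (derived state 'yes') is shared by all ingroup taxa — unites the whole ingroup.
III: derived state 'yes' in V only — an autapomorphy, so it tells us nothing about relationships among taxa.
Only H and V show the derived state 'no' for IV, supporting them as a clade.
Most parsimonious ingroup topology: ((V,H),F).
The clade {H, V} is supported by IV: its derived state 'no' occurs in exactly those taxa and in no other taxon (including the outgroup).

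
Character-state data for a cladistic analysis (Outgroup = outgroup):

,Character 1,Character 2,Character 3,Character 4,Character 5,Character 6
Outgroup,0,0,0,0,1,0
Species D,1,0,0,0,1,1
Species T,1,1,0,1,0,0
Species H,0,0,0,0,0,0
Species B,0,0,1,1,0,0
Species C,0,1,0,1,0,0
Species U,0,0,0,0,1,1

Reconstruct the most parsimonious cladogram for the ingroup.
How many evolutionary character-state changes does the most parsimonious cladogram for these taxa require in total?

7

Character polarity is set by the outgroup: the derived state is whichever differs from the outgroup's state, so for Character 5 the derived state is '0', and for the remaining characters it is '1'.
Character 1 (state '1') occurs in Species D and Species T but conflicts with the nesting implied by the other characters — most parsimoniously interpreted as homoplasy.
Character 2 (derived state '1') is shared by Species C and Species T — a synapomorphy uniting that clade.
Character 3 (derived state '1') is unique to Species B (autapomorphy; uninformative for grouping).
Only Species B, Species C, and Species T show the derived state '1' for Character 4, supporting them as a clade.
Only Species B, Species C, Species H, and Species T show the derived state '0' for Character 5, supporting them as a clade.
Character 6: derived state '1' in Species D and Species U only — synapomorphy for {Species D, Species U}.
Most parsimonious ingroup topology: ((Species D,Species U),(((Species T,Species C),Species B),Species H)).
Changes per character on this tree: Character 1: 2; Character 2: 1; Character 3: 1; Character 4: 1; Character 5: 1; Character 6: 1.
Total = 7.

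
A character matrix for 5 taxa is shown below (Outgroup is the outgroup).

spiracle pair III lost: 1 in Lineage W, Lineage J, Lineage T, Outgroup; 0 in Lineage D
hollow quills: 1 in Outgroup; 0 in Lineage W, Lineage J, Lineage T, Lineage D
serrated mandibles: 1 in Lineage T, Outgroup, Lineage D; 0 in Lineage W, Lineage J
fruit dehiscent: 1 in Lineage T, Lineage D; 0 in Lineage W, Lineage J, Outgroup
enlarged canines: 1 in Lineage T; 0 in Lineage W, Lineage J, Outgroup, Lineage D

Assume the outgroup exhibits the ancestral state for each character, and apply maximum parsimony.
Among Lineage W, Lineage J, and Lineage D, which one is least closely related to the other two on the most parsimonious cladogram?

Character polarity is set by the outgroup: the derived state is whichever differs from the outgroup's state, so for spiracle pair III lost, hollow quills, serrated mandibles the derived state is '0', and for the remaining characters it is '1'.
spiracle pair III lost: derived state '0' in Lineage D only — an autapomorphy, so it tells us nothing about relationships among taxa.
hollow quills (derived state '0') is shared by all ingroup taxa — unites the whole ingroup.
serrated mandibles: derived state '0' in Lineage J and Lineage W only — synapomorphy for {Lineage J, Lineage W}.
fruit dehiscent (derived state '1') is shared by Lineage D and Lineage T — a synapomorphy uniting that clade.
enlarged canines: derived state '1' in Lineage T only — an autapomorphy, so it tells us nothing about relationships among taxa.
Most parsimonious ingroup topology: ((Lineage W,Lineage J),(Lineage T,Lineage D)).
Lineage J and Lineage W share a more recent common ancestor with each other than either does with Lineage D, so Lineage D is the least closely related of the three.

Lineage D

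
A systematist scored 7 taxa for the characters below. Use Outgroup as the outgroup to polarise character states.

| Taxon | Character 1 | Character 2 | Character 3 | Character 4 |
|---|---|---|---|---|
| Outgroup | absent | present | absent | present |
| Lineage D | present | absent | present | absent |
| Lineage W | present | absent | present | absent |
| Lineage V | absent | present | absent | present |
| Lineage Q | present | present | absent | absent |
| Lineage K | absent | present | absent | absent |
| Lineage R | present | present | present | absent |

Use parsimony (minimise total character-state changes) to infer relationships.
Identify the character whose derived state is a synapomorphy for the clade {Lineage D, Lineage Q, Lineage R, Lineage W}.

Character polarity is set by the outgroup: the derived state is whichever differs from the outgroup's state, so for Character 2, Character 4 the derived state is 'absent', and for the remaining characters it is 'present'.
Character 1: derived state 'present' in Lineage D, Lineage Q, Lineage R, and Lineage W only — synapomorphy for {Lineage D, Lineage Q, Lineage R, Lineage W}.
Character 2: derived state 'absent' in Lineage D and Lineage W only — synapomorphy for {Lineage D, Lineage W}.
Character 3 (derived state 'present') is shared by Lineage D, Lineage R, and Lineage W — a synapomorphy uniting that clade.
Only Lineage D, Lineage K, Lineage Q, Lineage R, and Lineage W show the derived state 'absent' for Character 4, supporting them as a clade.
Most parsimonious ingroup topology: (((((Lineage D,Lineage W),Lineage R),Lineage Q),Lineage K),Lineage V).
The clade {Lineage D, Lineage Q, Lineage R, Lineage W} is supported by Character 1: its derived state 'present' occurs in exactly those taxa and in no other taxon (including the outgroup).

Character 1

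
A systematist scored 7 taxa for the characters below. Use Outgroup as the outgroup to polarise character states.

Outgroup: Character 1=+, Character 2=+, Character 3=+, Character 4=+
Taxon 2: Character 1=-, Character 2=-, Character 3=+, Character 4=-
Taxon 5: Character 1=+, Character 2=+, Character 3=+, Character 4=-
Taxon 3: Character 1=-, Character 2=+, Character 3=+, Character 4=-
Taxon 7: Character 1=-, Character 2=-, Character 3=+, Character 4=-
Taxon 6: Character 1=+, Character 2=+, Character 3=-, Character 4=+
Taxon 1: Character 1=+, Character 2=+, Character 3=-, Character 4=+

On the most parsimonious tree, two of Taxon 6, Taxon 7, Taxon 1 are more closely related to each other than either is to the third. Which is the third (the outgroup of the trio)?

Taxon 7

The outgroup has state '+' for every character, so '-' is the derived state throughout.
Character 1 (derived state '-') is shared by Taxon 2, Taxon 3, and Taxon 7 — a synapomorphy uniting that clade.
Character 2 (derived state '-') is shared by Taxon 2 and Taxon 7 — a synapomorphy uniting that clade.
Character 3 (derived state '-') is shared by Taxon 1 and Taxon 6 — a synapomorphy uniting that clade.
Only Taxon 2, Taxon 3, Taxon 5, and Taxon 7 show the derived state '-' for Character 4, supporting them as a clade.
Most parsimonious ingroup topology: ((((Taxon 2,Taxon 7),Taxon 3),Taxon 5),(Taxon 6,Taxon 1)).
Taxon 6 and Taxon 1 share a more recent common ancestor with each other than either does with Taxon 7, so Taxon 7 is the least closely related of the three.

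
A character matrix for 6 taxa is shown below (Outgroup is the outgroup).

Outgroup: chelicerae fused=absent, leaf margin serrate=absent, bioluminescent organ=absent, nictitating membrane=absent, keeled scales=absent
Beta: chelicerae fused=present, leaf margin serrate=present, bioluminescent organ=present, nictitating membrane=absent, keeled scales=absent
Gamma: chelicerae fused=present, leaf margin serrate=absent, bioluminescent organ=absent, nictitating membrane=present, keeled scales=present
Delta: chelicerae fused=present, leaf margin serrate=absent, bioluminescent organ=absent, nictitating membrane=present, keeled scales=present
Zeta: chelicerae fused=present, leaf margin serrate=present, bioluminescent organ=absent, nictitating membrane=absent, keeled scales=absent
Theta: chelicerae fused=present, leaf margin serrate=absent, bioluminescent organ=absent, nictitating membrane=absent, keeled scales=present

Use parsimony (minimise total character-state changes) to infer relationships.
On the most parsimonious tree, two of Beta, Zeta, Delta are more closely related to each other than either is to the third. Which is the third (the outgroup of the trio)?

Delta

The outgroup has state 'absent' for every character, so 'present' is the derived state throughout.
All ingroup taxa share the derived state 'present' for chelicerae fused; it defines the ingroup but does not resolve relationships within it.
leaf margin serrate: derived state 'present' in Beta and Zeta only — synapomorphy for {Beta, Zeta}.
bioluminescent organ (derived state 'present') is unique to Beta (autapomorphy; uninformative for grouping).
nictitating membrane (derived state 'present') is shared by Delta and Gamma — a synapomorphy uniting that clade.
keeled scales: derived state 'present' in Delta, Gamma, and Theta only — synapomorphy for {Delta, Gamma, Theta}.
Most parsimonious ingroup topology: ((Beta,Zeta),((Gamma,Delta),Theta)).
Beta and Zeta share a more recent common ancestor with each other than either does with Delta, so Delta is the least closely related of the three.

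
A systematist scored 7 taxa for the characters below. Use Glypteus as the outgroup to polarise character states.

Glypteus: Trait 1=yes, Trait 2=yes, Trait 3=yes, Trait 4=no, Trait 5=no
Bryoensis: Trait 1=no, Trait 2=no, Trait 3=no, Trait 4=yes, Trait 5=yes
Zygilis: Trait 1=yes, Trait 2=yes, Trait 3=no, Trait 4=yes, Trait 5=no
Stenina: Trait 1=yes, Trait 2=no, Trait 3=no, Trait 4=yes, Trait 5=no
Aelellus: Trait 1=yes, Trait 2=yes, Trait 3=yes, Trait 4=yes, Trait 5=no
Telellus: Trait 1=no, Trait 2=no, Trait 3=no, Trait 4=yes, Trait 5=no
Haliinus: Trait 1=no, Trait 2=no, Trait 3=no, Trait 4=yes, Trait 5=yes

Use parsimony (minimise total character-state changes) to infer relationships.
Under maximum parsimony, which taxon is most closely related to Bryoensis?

Character polarity is set by the outgroup: the derived state is whichever differs from the outgroup's state, so for Trait 1, Trait 2, Trait 3 the derived state is 'no', and for the remaining characters it is 'yes'.
Trait 1: derived state 'no' in Bryoensis, Haliinus, and Telellus only — synapomorphy for {Bryoensis, Haliinus, Telellus}.
Trait 2: derived state 'no' in Bryoensis, Haliinus, Stenina, and Telellus only — synapomorphy for {Bryoensis, Haliinus, Stenina, Telellus}.
Trait 3: derived state 'no' in Bryoensis, Haliinus, Stenina, Telellus, and Zygilis only — synapomorphy for {Bryoensis, Haliinus, Stenina, Telellus, Zygilis}.
All ingroup taxa share the derived state 'yes' for Trait 4; it defines the ingroup but does not resolve relationships within it.
Trait 5 (derived state 'yes') is shared by Bryoensis and Haliinus — a synapomorphy uniting that clade.
Most parsimonious ingroup topology: (((((Bryoensis,Haliinus),Telellus),Stenina),Zygilis),Aelellus).
Bryoensis and Haliinus form a cherry on this tree, so they are sister taxa.

Haliinus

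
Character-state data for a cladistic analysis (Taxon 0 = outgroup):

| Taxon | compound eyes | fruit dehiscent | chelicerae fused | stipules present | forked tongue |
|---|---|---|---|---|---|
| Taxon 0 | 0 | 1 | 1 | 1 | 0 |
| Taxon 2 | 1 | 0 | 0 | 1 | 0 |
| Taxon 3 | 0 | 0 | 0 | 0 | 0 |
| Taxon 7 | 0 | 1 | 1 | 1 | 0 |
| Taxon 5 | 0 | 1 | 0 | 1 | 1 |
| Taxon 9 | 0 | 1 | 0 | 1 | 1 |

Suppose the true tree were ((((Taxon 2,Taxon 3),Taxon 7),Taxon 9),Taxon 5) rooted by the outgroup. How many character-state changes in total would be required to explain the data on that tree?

7

Map each character onto ((((Taxon 2,Taxon 3),Taxon 7),Taxon 9),Taxon 5) (rooted by Taxon 0) and count the minimum state changes it requires (Fitch parsimony):
compound eyes: 1; fruit dehiscent: 1; chelicerae fused: 2; stipules present: 1; forked tongue: 2.
Total tree length = 7.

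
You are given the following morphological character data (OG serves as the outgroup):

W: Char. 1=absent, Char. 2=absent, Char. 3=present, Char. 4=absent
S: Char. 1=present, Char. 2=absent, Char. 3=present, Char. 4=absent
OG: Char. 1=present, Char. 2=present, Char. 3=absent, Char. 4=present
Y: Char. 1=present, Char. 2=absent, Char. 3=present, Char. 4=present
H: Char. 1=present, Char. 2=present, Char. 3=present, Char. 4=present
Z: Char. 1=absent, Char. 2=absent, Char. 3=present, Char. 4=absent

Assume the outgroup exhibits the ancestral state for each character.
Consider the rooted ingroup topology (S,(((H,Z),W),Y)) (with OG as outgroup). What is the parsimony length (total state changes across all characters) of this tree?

Map each character onto (S,(((H,Z),W),Y)) (rooted by OG) and count the minimum state changes it requires (Fitch parsimony):
Char. 1: 2; Char. 2: 2; Char. 3: 1; Char. 4: 3.
Total tree length = 8.

8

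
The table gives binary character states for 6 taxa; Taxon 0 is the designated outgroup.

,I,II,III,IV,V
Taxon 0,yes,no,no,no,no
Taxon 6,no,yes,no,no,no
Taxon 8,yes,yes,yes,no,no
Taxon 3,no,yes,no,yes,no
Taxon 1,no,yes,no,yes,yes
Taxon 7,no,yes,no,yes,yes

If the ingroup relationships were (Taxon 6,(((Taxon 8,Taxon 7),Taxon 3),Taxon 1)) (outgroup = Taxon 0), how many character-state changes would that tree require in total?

8

Map each character onto (Taxon 6,(((Taxon 8,Taxon 7),Taxon 3),Taxon 1)) (rooted by Taxon 0) and count the minimum state changes it requires (Fitch parsimony):
I: 2; II: 1; III: 1; IV: 2; V: 2.
Total tree length = 8.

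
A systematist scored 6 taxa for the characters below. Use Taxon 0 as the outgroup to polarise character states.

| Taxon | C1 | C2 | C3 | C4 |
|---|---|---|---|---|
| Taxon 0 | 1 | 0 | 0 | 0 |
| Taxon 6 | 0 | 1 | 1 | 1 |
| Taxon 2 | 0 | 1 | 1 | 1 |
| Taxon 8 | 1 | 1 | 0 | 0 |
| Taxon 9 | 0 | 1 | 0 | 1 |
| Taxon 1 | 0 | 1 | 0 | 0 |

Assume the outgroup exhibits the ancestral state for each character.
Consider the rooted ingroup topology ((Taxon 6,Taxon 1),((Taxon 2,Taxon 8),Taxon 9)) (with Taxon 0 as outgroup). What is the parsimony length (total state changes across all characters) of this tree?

Map each character onto ((Taxon 6,Taxon 1),((Taxon 2,Taxon 8),Taxon 9)) (rooted by Taxon 0) and count the minimum state changes it requires (Fitch parsimony):
C1: 2; C2: 1; C3: 2; C4: 3.
Total tree length = 8.

8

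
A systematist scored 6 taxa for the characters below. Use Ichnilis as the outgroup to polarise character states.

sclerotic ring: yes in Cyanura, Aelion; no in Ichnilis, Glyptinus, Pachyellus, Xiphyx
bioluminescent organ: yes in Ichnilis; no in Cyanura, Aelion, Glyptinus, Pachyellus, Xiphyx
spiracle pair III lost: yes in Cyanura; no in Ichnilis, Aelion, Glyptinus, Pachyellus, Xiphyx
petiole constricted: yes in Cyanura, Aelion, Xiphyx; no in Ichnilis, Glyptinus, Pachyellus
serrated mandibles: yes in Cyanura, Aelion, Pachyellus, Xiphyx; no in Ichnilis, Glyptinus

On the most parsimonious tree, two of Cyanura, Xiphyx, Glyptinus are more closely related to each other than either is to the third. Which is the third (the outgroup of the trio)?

Character polarity is set by the outgroup: the derived state is whichever differs from the outgroup's state, so for bioluminescent organ the derived state is 'no', and for the remaining characters it is 'yes'.
Only Aelion and Cyanura show the derived state 'yes' for sclerotic ring, supporting them as a clade.
bioluminescent organ (derived state 'no') is shared by all ingroup taxa — unites the whole ingroup.
spiracle pair III lost: derived state 'yes' in Cyanura only — an autapomorphy, so it tells us nothing about relationships among taxa.
petiole constricted (derived state 'yes') is shared by Aelion, Cyanura, and Xiphyx — a synapomorphy uniting that clade.
Only Aelion, Cyanura, Pachyellus, and Xiphyx show the derived state 'yes' for serrated mandibles, supporting them as a clade.
Most parsimonious ingroup topology: ((((Cyanura,Aelion),Xiphyx),Pachyellus),Glyptinus).
Xiphyx and Cyanura share a more recent common ancestor with each other than either does with Glyptinus, so Glyptinus is the least closely related of the three.

Glyptinus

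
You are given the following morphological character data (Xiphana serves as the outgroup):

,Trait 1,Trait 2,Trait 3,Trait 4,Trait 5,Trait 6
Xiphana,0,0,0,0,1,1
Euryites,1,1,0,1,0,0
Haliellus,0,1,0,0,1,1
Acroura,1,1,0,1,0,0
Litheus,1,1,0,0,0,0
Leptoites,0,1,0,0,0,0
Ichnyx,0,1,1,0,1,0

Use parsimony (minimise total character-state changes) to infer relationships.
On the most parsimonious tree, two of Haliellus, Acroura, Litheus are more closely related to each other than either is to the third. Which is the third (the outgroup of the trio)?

Character polarity is set by the outgroup: the derived state is whichever differs from the outgroup's state, so for Trait 5, Trait 6 the derived state is '0', and for the remaining characters it is '1'.
Trait 1: derived state '1' in Acroura, Euryites, and Litheus only — synapomorphy for {Acroura, Euryites, Litheus}.
All ingroup taxa share the derived state '1' for Trait 2; it defines the ingroup but does not resolve relationships within it.
Trait 3: derived state '1' in Ichnyx only — an autapomorphy, so it tells us nothing about relationships among taxa.
Only Acroura and Euryites show the derived state '1' for Trait 4, supporting them as a clade.
Trait 5 (derived state '0') is shared by Acroura, Euryites, Leptoites, and Litheus — a synapomorphy uniting that clade.
Trait 6 (derived state '0') is shared by Acroura, Euryites, Ichnyx, Leptoites, and Litheus — a synapomorphy uniting that clade.
Most parsimonious ingroup topology: (((((Euryites,Acroura),Litheus),Leptoites),Ichnyx),Haliellus).
Acroura and Litheus share a more recent common ancestor with each other than either does with Haliellus, so Haliellus is the least closely related of the three.

Haliellus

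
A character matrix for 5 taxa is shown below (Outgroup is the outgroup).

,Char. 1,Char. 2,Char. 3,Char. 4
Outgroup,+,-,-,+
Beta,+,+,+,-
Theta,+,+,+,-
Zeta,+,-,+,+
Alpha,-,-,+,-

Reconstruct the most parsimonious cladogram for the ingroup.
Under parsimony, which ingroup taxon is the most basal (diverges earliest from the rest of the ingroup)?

Zeta

Character polarity is set by the outgroup: the derived state is whichever differs from the outgroup's state, so for Char. 1, Char. 4 the derived state is '-', and for the remaining characters it is '+'.
Char. 1: derived state '-' in Alpha only — an autapomorphy, so it tells us nothing about relationships among taxa.
Char. 2 (derived state '+') is shared by Beta and Theta — a synapomorphy uniting that clade.
All ingroup taxa share the derived state '+' for Char. 3; it defines the ingroup but does not resolve relationships within it.
Char. 4: derived state '-' in Alpha, Beta, and Theta only — synapomorphy for {Alpha, Beta, Theta}.
Most parsimonious ingroup topology: (((Beta,Theta),Alpha),Zeta).
Zeta is sister to the clade containing all other ingroup taxa, so it is the earliest-diverging (most basal) ingroup lineage.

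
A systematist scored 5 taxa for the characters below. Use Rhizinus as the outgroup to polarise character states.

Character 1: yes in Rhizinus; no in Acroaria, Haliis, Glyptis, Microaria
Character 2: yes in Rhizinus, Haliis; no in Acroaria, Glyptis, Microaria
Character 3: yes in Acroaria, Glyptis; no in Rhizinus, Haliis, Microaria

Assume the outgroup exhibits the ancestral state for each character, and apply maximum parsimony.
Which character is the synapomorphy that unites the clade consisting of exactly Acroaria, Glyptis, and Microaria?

Character 2

Character polarity is set by the outgroup: the derived state is whichever differs from the outgroup's state, so for Character 1, Character 2 the derived state is 'no', and for the remaining characters it is 'yes'.
All ingroup taxa share the derived state 'no' for Character 1; it defines the ingroup but does not resolve relationships within it.
Only Acroaria, Glyptis, and Microaria show the derived state 'no' for Character 2, supporting them as a clade.
Character 3: derived state 'yes' in Acroaria and Glyptis only — synapomorphy for {Acroaria, Glyptis}.
Most parsimonious ingroup topology: (((Acroaria,Glyptis),Microaria),Haliis).
The clade {Acroaria, Glyptis, Microaria} is supported by Character 2: its derived state 'no' occurs in exactly those taxa and in no other taxon (including the outgroup).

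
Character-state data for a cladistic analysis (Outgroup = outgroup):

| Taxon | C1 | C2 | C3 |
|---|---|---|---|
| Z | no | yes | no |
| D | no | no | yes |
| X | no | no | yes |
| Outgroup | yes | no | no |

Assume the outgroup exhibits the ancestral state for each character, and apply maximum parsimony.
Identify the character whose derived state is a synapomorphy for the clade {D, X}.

Character polarity is set by the outgroup: the derived state is whichever differs from the outgroup's state, so for C1 the derived state is 'no', and for the remaining characters it is 'yes'.
All ingroup taxa share the derived state 'no' for C1; it defines the ingroup but does not resolve relationships within it.
C2 (derived state 'yes') is unique to Z (autapomorphy; uninformative for grouping).
C3 (derived state 'yes') is shared by D and X — a synapomorphy uniting that clade.
Most parsimonious ingroup topology: (Z,(D,X)).
The clade {D, X} is supported by C3: its derived state 'yes' occurs in exactly those taxa and in no other taxon (including the outgroup).

C3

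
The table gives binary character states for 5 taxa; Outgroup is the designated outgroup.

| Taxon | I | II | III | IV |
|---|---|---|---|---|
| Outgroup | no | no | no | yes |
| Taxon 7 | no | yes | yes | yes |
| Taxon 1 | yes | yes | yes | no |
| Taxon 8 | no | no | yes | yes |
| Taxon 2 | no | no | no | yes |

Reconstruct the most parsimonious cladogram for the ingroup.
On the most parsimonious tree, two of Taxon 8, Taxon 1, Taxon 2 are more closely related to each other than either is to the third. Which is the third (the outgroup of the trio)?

Taxon 2

Character polarity is set by the outgroup: the derived state is whichever differs from the outgroup's state, so for IV the derived state is 'no', and for the remaining characters it is 'yes'.
I: derived state 'yes' in Taxon 1 only — an autapomorphy, so it tells us nothing about relationships among taxa.
II (derived state 'yes') is shared by Taxon 1 and Taxon 7 — a synapomorphy uniting that clade.
III (derived state 'yes') is shared by Taxon 1, Taxon 7, and Taxon 8 — a synapomorphy uniting that clade.
IV (derived state 'no') is unique to Taxon 1 (autapomorphy; uninformative for grouping).
Most parsimonious ingroup topology: (((Taxon 7,Taxon 1),Taxon 8),Taxon 2).
Taxon 1 and Taxon 8 share a more recent common ancestor with each other than either does with Taxon 2, so Taxon 2 is the least closely related of the three.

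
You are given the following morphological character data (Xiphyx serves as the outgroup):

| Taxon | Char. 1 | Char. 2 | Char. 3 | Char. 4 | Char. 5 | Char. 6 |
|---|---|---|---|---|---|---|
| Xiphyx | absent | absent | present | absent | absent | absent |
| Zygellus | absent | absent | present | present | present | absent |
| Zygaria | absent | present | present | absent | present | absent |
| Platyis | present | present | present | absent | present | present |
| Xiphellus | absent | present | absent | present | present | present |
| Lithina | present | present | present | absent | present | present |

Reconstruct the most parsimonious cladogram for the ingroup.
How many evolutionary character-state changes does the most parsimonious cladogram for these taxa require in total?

Character polarity is set by the outgroup: the derived state is whichever differs from the outgroup's state, so for Char. 3 the derived state is 'absent', and for the remaining characters it is 'present'.
Char. 1 (derived state 'present') is shared by Lithina and Platyis — a synapomorphy uniting that clade.
Only Lithina, Platyis, Xiphellus, and Zygaria show the derived state 'present' for Char. 2, supporting them as a clade.
Char. 3: derived state 'absent' in Xiphellus only — an autapomorphy, so it tells us nothing about relationships among taxa.
Char. 4 groups Xiphellus and Zygellus, which is incompatible with the clades supported by the remaining characters; treating it as convergent (homoplasy) costs fewer steps than any alternative tree.
All ingroup taxa share the derived state 'present' for Char. 5; it defines the ingroup but does not resolve relationships within it.
Only Lithina, Platyis, and Xiphellus show the derived state 'present' for Char. 6, supporting them as a clade.
Most parsimonious ingroup topology: (Zygellus,(Zygaria,((Platyis,Lithina),Xiphellus))).
Changes per character on this tree: Char. 1: 1; Char. 2: 1; Char. 3: 1; Char. 4: 2; Char. 5: 1; Char. 6: 1.
Total = 7.

7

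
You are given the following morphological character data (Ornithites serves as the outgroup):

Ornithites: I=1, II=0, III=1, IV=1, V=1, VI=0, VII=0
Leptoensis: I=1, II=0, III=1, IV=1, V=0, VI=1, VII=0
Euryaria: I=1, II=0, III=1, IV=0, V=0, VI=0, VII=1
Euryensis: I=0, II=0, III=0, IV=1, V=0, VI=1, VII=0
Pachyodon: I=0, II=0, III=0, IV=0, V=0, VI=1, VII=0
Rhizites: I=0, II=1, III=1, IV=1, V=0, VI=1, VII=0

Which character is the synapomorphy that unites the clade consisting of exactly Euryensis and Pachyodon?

III

Character polarity is set by the outgroup: the derived state is whichever differs from the outgroup's state, so for I, III, IV, V the derived state is '0', and for the remaining characters it is '1'.
Only Euryensis, Pachyodon, and Rhizites show the derived state '0' for I, supporting them as a clade.
II: derived state '1' in Rhizites only — an autapomorphy, so it tells us nothing about relationships among taxa.
III: derived state '0' in Euryensis and Pachyodon only — synapomorphy for {Euryensis, Pachyodon}.
IV groups Euryaria and Pachyodon, which is incompatible with the clades supported by the remaining characters; treating it as convergent (homoplasy) costs fewer steps than any alternative tree.
V (derived state '0') is shared by all ingroup taxa — unites the whole ingroup.
Only Euryensis, Leptoensis, Pachyodon, and Rhizites show the derived state '1' for VI, supporting them as a clade.
VII (derived state '1') is unique to Euryaria (autapomorphy; uninformative for grouping).
Most parsimonious ingroup topology: ((Leptoensis,((Euryensis,Pachyodon),Rhizites)),Euryaria).
The clade {Euryensis, Pachyodon} is supported by III: its derived state '0' occurs in exactly those taxa and in no other taxon (including the outgroup).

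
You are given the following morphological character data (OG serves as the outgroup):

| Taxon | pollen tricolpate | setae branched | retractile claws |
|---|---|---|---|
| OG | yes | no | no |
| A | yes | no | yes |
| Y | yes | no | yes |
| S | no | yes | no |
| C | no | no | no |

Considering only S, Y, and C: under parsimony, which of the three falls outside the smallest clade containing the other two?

Character polarity is set by the outgroup: the derived state is whichever differs from the outgroup's state, so for pollen tricolpate the derived state is 'no', and for the remaining characters it is 'yes'.
Only C and S show the derived state 'no' for pollen tricolpate, supporting them as a clade.
setae branched (derived state 'yes') is unique to S (autapomorphy; uninformative for grouping).
retractile claws: derived state 'yes' in A and Y only — synapomorphy for {A, Y}.
Most parsimonious ingroup topology: ((A,Y),(S,C)).
C and S share a more recent common ancestor with each other than either does with Y, so Y is the least closely related of the three.

Y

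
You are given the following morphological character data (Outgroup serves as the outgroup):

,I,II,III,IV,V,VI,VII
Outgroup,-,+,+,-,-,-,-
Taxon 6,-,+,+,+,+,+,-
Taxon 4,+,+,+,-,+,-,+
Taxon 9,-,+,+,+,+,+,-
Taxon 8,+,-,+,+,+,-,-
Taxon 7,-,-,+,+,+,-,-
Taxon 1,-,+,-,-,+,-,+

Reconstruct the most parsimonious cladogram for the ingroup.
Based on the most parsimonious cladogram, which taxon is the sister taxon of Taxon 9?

Character polarity is set by the outgroup: the derived state is whichever differs from the outgroup's state, so for II, III the derived state is '-', and for the remaining characters it is '+'.
I groups Taxon 4 and Taxon 8, which is incompatible with the clades supported by the remaining characters; treating it as convergent (homoplasy) costs fewer steps than any alternative tree.
II (derived state '-') is shared by Taxon 7 and Taxon 8 — a synapomorphy uniting that clade.
III (derived state '-') is unique to Taxon 1 (autapomorphy; uninformative for grouping).
IV (derived state '+') is shared by Taxon 6, Taxon 7, Taxon 8, and Taxon 9 — a synapomorphy uniting that clade.
All ingroup taxa share the derived state '+' for V; it defines the ingroup but does not resolve relationships within it.
VI (derived state '+') is shared by Taxon 6 and Taxon 9 — a synapomorphy uniting that clade.
Only Taxon 1 and Taxon 4 show the derived state '+' for VII, supporting them as a clade.
Most parsimonious ingroup topology: (((Taxon 6,Taxon 9),(Taxon 8,Taxon 7)),(Taxon 4,Taxon 1)).
Taxon 9 and Taxon 6 form a cherry on this tree, so they are sister taxa.

Taxon 6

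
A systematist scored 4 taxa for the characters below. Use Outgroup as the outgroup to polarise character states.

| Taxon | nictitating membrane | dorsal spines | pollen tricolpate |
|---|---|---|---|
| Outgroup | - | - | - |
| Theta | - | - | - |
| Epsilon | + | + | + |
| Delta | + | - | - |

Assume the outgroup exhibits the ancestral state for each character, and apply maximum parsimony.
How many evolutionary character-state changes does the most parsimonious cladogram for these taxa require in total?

The outgroup has state '-' for every character, so '+' is the derived state throughout.
nictitating membrane: derived state '+' in Delta and Epsilon only — synapomorphy for {Delta, Epsilon}.
dorsal spines: derived state '+' in Epsilon only — an autapomorphy, so it tells us nothing about relationships among taxa.
pollen tricolpate (derived state '+') is unique to Epsilon (autapomorphy; uninformative for grouping).
Most parsimonious ingroup topology: (Theta,(Epsilon,Delta)).
Changes per character on this tree: nictitating membrane: 1; dorsal spines: 1; pollen tricolpate: 1.
Total = 3.

3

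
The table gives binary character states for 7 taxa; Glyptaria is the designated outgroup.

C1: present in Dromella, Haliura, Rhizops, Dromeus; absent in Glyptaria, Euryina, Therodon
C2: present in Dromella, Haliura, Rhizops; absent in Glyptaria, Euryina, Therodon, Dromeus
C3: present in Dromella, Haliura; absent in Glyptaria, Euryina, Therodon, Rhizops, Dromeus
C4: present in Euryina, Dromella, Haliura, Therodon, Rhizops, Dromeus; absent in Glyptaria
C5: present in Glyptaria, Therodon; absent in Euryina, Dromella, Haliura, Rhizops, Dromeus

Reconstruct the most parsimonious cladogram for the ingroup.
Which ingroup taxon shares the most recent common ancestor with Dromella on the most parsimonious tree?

Character polarity is set by the outgroup: the derived state is whichever differs from the outgroup's state, so for C5 the derived state is 'absent', and for the remaining characters it is 'present'.
C1: derived state 'present' in Dromella, Dromeus, Haliura, and Rhizops only — synapomorphy for {Dromella, Dromeus, Haliura, Rhizops}.
C2: derived state 'present' in Dromella, Haliura, and Rhizops only — synapomorphy for {Dromella, Haliura, Rhizops}.
C3: derived state 'present' in Dromella and Haliura only — synapomorphy for {Dromella, Haliura}.
C4 (derived state 'present') is shared by all ingroup taxa — unites the whole ingroup.
C5: derived state 'absent' in Dromella, Dromeus, Euryina, Haliura, and Rhizops only — synapomorphy for {Dromella, Dromeus, Euryina, Haliura, Rhizops}.
Most parsimonious ingroup topology: ((Euryina,(((Dromella,Haliura),Rhizops),Dromeus)),Therodon).
Dromella and Haliura form a cherry on this tree, so they are sister taxa.

Haliura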